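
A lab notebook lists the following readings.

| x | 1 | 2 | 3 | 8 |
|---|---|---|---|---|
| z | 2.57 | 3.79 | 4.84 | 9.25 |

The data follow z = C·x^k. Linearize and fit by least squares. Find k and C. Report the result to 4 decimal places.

k = 0.6180, C = 2.5126

Linearized form: ln z = k·ln x + ln C. From the 4 transformed points,
Over the data: Σln x = 3.8712, Σ(ln x)² = 6.0115, Σln z = 6.0778, Σln x·ln z = 7.2819.
Normal system: [[6.0115, 3.8712]; [3.8712, 4]]·[k, ln C]ᵀ = [7.2819, 6.0778]ᵀ.
Solving (det = 9.0597): k = 0.61804, ln C = 0.92132, so C = exp(0.92132) = 2.51259.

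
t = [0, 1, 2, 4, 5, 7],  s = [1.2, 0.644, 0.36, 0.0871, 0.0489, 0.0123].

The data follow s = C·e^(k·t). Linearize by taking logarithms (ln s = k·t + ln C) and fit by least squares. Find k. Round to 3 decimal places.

With ln sᵢ as the transformed response and tᵢ as the regressor:
Σt = 19.0000, Σ(t)² = 95.0000, Σln s = -11.1362, Σt·ln s = -58.1231.
Normal system: [[95.0000, 19.0000]; [19.0000, 6]]·[k, ln C]ᵀ = [-58.1231, -11.1362]ᵀ.
Solving (det = 209.0000): k = -0.65622, ln C = 0.22200.

k = -0.656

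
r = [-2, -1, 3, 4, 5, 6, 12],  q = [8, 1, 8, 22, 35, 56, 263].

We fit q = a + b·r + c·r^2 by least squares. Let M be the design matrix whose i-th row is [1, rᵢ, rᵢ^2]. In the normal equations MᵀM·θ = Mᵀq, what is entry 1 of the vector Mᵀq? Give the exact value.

Entry 1 ↔ basis 1, so (Mᵀq)_{1} = Σᵢ qᵢ = (1)·(8) + (1)·(1) + (1)·(8) + (1)·(22) + (1)·(35) + (1)·(56) + (1)·(263) = 393.

393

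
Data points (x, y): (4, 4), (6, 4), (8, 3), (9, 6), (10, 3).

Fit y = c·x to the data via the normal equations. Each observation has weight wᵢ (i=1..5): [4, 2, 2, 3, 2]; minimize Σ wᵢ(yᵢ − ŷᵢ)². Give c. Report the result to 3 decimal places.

c = 0.540

Compute the Gram sums: Σwᵢ·x·x = 707.
Moment sums: Σwᵢ·x·y = 382.
c = 382/707 = 0.540311.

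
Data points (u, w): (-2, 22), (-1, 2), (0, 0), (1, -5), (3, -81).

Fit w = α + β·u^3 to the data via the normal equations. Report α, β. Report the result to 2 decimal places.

From the data, Σ1 = 5, Σu^3 = 19, Σu^3·u^3 = 795.
Moment sums: Σw = -62, Σu^3·w = -2370.
Normal equations: [[5, 19]; [19, 795]]·[α, β]ᵀ = [-62, -2370]ᵀ.
Determinant 5·795 − 19² = 3614.
α = ((-62)·795 − 19·(-2370))/3614 = -2130/1807; β = (5·(-2370) − 19·(-62))/3614 = -5336/1807.

α = -1.18, β = -2.95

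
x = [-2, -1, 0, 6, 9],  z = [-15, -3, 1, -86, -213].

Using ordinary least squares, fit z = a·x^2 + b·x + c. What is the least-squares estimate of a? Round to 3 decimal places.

a = -2.995

The normal system MᵀM·[a, b, c]ᵀ = Mᵀz is [[7874, 936, 122]; [936, 122, 12]; [122, 12, 5]]·[a, b, c]ᵀ = [-20412, -2400, -316]ᵀ.
Inverting the 3×3 Gram matrix, [a, b, c]ᵀ = [-159890/53391, 54344/17797, 135728/53391]ᵀ.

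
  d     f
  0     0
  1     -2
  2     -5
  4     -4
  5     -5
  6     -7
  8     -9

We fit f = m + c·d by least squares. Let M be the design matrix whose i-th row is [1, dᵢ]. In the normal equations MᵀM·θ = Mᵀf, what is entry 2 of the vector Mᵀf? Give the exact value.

-167

Entry 2 ↔ basis d, so (Mᵀf)_{2} = Σᵢ (d)·fᵢ = (0)·(0) + (1)·(-2) + (2)·(-5) + (4)·(-4) + (5)·(-5) + (6)·(-7) + (8)·(-9) = -167.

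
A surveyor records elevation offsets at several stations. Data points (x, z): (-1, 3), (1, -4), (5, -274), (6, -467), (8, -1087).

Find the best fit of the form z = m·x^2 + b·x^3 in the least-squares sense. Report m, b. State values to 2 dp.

Setting ∂/∂m … = 0 gives: 6019·m + 43669·b = -93231;  43669·m + 324427·b = -691673.
(Σx^2·x^2 = 6019, Σx^2·x^3 = 43669, Σx^3·x^3 = 324427, Σx^2·z = -93231, Σx^3·z = -691673.)
det = 6019·324427 − 43669² = 45744552.
m = ((-93231)·324427 − 43669·(-691673))/45744552 = -5248175/5718069; b = (6019·(-691673) − 43669·(-93231))/45744552 = -11484406/5718069.

m = -0.92, b = -2.01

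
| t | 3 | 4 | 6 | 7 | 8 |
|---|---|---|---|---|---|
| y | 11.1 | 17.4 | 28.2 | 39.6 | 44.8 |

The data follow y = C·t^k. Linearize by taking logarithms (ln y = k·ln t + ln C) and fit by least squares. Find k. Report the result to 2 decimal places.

k = 1.42

Let Y = ln y. Fitting Y = k·ln t + ln C by least squares:
XᵀX = [[14.4498, 8.3020]; [8.3020, 5]], rhs = [27.6526, 16.0838]ᵀ  (here Σln t = 8.3020, Σ(ln t)² = 14.4498, Σln y = 16.0838, Σln t·ln y = 27.6526).
Δ = 14.4498·5 − (8.3020)² = 3.3255; k = (27.6526·5 − 8.3020·16.0838)/3.3255 = 1.42391, ln C = (14.4498·16.0838 − 8.3020·27.6526)/3.3255 = 0.85248.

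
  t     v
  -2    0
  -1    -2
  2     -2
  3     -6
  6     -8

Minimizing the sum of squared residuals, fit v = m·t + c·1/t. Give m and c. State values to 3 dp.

m = -1.571, c = 3.370

With design matrix X, XᵀX = [[54, 5]; [5, 59/36]] and Xᵀv = [-68, -7/3]ᵀ.
Determinant 54·(59/36) − 5² = 127/2.
m = ((-68)·(59/36) − 5·(-7/3))/(127/2) = -1796/1143; c = (54·(-7/3) − 5·(-68))/(127/2) = 428/127.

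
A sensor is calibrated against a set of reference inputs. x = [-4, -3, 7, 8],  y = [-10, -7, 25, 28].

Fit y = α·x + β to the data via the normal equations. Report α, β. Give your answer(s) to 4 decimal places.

α = 3.1803, β = 2.6393

Forming AᵀA = [[138, 8]; [8, 4]] and Aᵀy = [460, 36]ᵀ gives AᵀA·[α, β]ᵀ = Aᵀy.
Δ = 138·4 − 8² = 488.
α = (460·4 − 8·36)/488 = 194/61; β = (138·36 − 8·460)/488 = 161/61.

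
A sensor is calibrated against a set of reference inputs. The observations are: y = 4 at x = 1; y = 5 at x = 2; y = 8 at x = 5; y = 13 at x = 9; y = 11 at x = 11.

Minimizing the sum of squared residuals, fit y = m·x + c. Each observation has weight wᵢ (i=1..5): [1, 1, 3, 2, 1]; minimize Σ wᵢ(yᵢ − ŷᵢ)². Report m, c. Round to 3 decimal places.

From the data, Σwᵢ·x·x = 363, Σwᵢ·x = 47, Σwᵢ·1 = 8.
Moment sums: Σwᵢ·x·y = 489, Σwᵢ·y = 70.
So MᵀWM·[m, c]ᵀ = MᵀWy: [[363, 47]; [47, 8]]·[m, c]ᵀ = [489, 70]ᵀ.
Determinant 363·8 − 47² = 695.
m = (489·8 − 47·70)/695 = 622/695; c = (363·70 − 47·489)/695 = 2427/695.

m = 0.895, c = 3.492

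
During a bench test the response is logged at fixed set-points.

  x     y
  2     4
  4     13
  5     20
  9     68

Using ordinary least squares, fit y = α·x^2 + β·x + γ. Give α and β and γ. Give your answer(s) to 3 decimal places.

From the data, Σx^2·x^2 = 7458, Σx^2·x = 926, Σx^2 = 126, Σx·x = 126, Σx = 20, Σ1 = 4.
Moment sums: Σx^2·y = 6232, Σx·y = 772, Σy = 105.
Normal equations: [[7458, 926, 126]; [926, 126, 20]; [126, 20, 4]]·[α, β, γ]ᵀ = [6232, 772, 105]ᵀ.
Solving the 3×3 system (Gaussian elimination) gives α = 2925/3098, β = -3869/3098, γ = 4265/1549.

α = 0.944, β = -1.249, γ = 2.753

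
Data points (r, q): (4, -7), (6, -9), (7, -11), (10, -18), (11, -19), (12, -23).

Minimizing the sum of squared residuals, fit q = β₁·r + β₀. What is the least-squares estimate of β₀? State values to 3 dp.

β₀ = 2.223

Setting ∂/∂β₁ … = 0 gives: 466·β₁ + 50·β₀ = -824;  50·β₁ + 6·β₀ = -87.
(Σr·r = 466, Σr = 50, Σ1 = 6, Σr·q = -824, Σq = -87.)
Determinant 466·6 − 50² = 296.
β₁ = ((-824)·6 − 50·(-87))/296 = -297/148; β₀ = (466·(-87) − 50·(-824))/296 = 329/148.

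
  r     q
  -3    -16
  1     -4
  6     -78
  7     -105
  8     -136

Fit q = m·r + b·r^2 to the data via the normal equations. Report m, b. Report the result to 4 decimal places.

m = -0.8364, b = -2.0230

Normal-equation sums: Σr·r = 159, Σr·r^2 = 1045, Σr^2·r^2 = 7875.
For Xᵀq: Σr·q = -2247, Σr^2·q = -16805.
So XᵀX·[m, b]ᵀ = Xᵀq: [[159, 1045]; [1045, 7875]]·[m, b]ᵀ = [-2247, -16805]ᵀ.
Eliminating b: 7875·(row 1) − 1045·(row 2) gives 160100·m = 7875·(-2247) − 1045·(-16805) = -133900, so m = -1339/1601.
Then b = ((-16805) − 1045·(-1339/1601))/7875 = -16194/8005.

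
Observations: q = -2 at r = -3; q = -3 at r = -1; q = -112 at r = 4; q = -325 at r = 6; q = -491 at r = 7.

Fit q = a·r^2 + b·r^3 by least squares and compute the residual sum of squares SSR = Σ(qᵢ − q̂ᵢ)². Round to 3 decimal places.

With design matrix M, MᵀM = [[4035, 25363]; [25363, 169131]] and Mᵀq = [-37572, -245724]ᵀ.
Δ = 4035·169131 − 25363² = 39161816.
a = ((-37572)·169131 − 25363·(-245724))/39161816 = -15286515/4895227; b = (4035·(-245724) − 25363·(-37572))/39161816 = -4819713/4895227.
Residuals: -2344070/4895227, -4218879/4895227, 4780448/4895227, 423773/4895227, -1355663/4895227; SSR = 9838909/4895227.

SSR = 2.010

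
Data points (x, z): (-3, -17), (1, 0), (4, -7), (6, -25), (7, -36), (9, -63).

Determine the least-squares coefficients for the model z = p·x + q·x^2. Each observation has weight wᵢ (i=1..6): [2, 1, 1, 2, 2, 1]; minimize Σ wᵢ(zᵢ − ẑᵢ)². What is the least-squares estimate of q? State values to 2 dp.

Compute the Gram sums: Σwᵢ·x·x = 286, Σwᵢ·x·x^2 = 1858, Σwᵢ·x^2·x^2 = 14374.
For MᵀWz: Σwᵢ·x·z = -1297, Σwᵢ·x^2·z = -10849.
Normal equations: [[286, 1858]; [1858, 14374]]·[p, q]ᵀ = [-1297, -10849]ᵀ.
Determinant 286·14374 − 1858² = 658800.
p = ((-1297)·14374 − 1858·(-10849))/658800 = 126197/54900; q = (286·(-10849) − 1858·(-1297))/658800 = -57749/54900.

q = -1.05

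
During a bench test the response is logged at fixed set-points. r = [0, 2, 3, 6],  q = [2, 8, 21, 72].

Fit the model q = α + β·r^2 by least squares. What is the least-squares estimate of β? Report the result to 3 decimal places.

β = 1.957

With design matrix A, AᵀA = [[4, 49]; [49, 1393]] and Aᵀq = [103, 2813]ᵀ.
Determinant 4·1393 − 49² = 3171.
α = (103·1393 − 49·2813)/3171 = 806/453; β = (4·2813 − 49·103)/3171 = 6205/3171.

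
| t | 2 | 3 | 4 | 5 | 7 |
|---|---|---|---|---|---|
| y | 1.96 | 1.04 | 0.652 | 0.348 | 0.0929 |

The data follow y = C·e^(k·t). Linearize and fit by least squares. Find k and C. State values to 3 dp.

With ln yᵢ as the transformed response and tᵢ as the regressor:
AᵀA = [[103.0000, 21.0000]; [21.0000, 5]], rhs = [-22.1587, -3.1473]ᵀ  (here Σt = 21.0000, Σ(t)² = 103.0000, Σln y = -3.1473, Σt·ln y = -22.1587).
Slope k = (n·Σt·ln y − Σt·Σln y)/(n·Σ(t)² − (Σt)²) = (5·-22.1587 − 21.0000·-3.1473)/74.0000 = -0.60405; ln C = (Σln y − k·Σt)/n = 1.90753, so C = exp(1.90753) = 6.73643.

k = -0.604, C = 6.736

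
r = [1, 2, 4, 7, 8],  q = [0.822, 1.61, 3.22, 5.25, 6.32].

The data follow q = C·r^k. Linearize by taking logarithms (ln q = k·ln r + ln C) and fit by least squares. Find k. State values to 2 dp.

k = 0.97

Let Y = ln q. Fitting Y = k·ln r + ln C by least squares:
Σln r = 6.1048, Σ(ln r)² = 10.5129, Σln q = 4.9515, Σln r·ln q = 9.0119.
Equations: 10.5129·k + 6.1048·ln C = 9.0119;  6.1048·k + 5·ln C = 4.9515.
Δ = 10.5129·5 − (6.1048)² = 15.2960; k = (9.0119·5 − 6.1048·4.9515)/15.2960 = 0.96961, ln C = (10.5129·4.9515 − 6.1048·9.0119)/15.2960 = -0.19354.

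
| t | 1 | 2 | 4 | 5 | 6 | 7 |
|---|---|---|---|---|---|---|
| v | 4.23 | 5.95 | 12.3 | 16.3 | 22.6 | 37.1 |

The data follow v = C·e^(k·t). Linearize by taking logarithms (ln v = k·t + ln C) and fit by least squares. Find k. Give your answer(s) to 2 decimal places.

Let Y = ln v. Fitting Y = k·t + ln C by least squares:
Sums: Σt = 25.0000, Σ(t)² = 131.0000, Σln v = 15.2579, Σt·ln v = 73.0062.
Normal system: [[131.0000, 25.0000]; [25.0000, 6]]·[k, ln C]ᵀ = [73.0062, 15.2579]ᵀ.
Solving (det = 161.0000): k = 0.35149, ln C = 1.07846.

k = 0.35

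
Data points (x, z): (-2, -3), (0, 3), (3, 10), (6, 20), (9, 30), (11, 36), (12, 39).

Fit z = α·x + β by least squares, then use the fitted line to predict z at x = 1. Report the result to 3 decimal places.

ẑ = 5.450

AᵀA·[α, β]ᵀ = Aᵀz reads: 395·α + 39·β = 1290;  39·α + 7·β = 135.
Δ = 395·7 − 39² = 1244.
α = (1290·7 − 39·135)/1244 = 3765/1244; β = (395·135 − 39·1290)/1244 = 3015/1244.
At x = 1: ẑ = (3765/1244)·(1) + (3015/1244)·(1) = 1695/311.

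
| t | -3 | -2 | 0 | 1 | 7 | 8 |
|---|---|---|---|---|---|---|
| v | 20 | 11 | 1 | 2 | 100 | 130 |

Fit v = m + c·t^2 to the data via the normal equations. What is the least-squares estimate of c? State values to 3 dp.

c = 2.011

The normal system XᵀX·[m, c]ᵀ = Xᵀv is [[6, 127]; [127, 6595]]·[m, c]ᵀ = [264, 13446]ᵀ.
Eliminating c: 6595·(row 1) − 127·(row 2) gives 23441·m = 6595·264 − 127·13446 = 33438, so m = 33438/23441.
Then c = (13446 − 127·(33438/23441))/6595 = 47148/23441.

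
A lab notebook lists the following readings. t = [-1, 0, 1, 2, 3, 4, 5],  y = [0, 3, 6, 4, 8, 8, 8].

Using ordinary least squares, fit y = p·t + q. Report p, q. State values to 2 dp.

p = 1.29, q = 2.71

Compute the Gram sums: Σt·t = 56, Σt = 14, Σ1 = 7.
Right-hand side: Σt·y = 110, Σy = 37.
Normal equations: [[56, 14]; [14, 7]]·[p, q]ᵀ = [110, 37]ᵀ.
Determinant 56·7 − 14² = 196.
p = (110·7 − 14·37)/196 = 9/7; q = (56·37 − 14·110)/196 = 19/7.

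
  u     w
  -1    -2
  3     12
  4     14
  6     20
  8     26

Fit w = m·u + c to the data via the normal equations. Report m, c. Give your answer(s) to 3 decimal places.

Setting ∂/∂m … = 0 gives: 126·m + 20·c = 422;  20·m + 5·c = 70.
(Σu·u = 126, Σu = 20, Σ1 = 5, Σu·w = 422, Σw = 70.)
det = 126·5 − 20² = 230.
m = (422·5 − 20·70)/230 = 71/23; c = (126·70 − 20·422)/230 = 38/23.

m = 3.087, c = 1.652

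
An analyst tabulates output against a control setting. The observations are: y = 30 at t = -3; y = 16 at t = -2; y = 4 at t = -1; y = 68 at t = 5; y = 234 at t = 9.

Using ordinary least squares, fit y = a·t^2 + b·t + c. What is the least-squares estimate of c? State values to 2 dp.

c = -0.57

With design matrix X, XᵀX = [[7284, 818, 120]; [818, 120, 8]; [120, 8, 5]] and Xᵀy = [20992, 2320, 352]ᵀ.
Inverting the 3×3 Gram matrix, [a, b, c]ᵀ = [306200/100291, -144496/100291, -57120/100291]ᵀ.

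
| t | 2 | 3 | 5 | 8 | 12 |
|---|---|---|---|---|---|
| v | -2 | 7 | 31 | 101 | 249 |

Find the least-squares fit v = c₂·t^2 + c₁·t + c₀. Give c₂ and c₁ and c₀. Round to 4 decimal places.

c₂ = 2.0023, c₁ = -3.0023, c₀ = -3.3007

Setting ∂/∂c₂ … = 0 gives: 25554·c₂ + 2400·c₁ + 246·c₀ = 43150;  2400·c₂ + 246·c₁ + 30·c₀ = 3968;  246·c₂ + 30·c₁ + 5·c₀ = 386.
Inverting the 3×3 Gram matrix, [c₂, c₁, c₀]ᵀ = [859/429, -1288/429, -472/143]ᵀ.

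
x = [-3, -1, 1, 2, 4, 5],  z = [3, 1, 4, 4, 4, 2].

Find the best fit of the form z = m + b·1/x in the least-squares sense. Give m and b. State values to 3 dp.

Sums needed: Σ1 = 6, Σ1/x = 37/60, Σ1/x·1/x = 8869/3600.
For Mᵀz: Σz = 18, Σ1/x·z = 27/5.
MᵀM·[m, b]ᵀ = Mᵀz becomes [[6, 37/60]; [37/60, 8869/3600]]·[m, b]ᵀ = [18, 27/5]ᵀ.
det = 6·(8869/3600) − (37/60)² = 10369/720.
m = (18·(8869/3600) − (37/60)·(27/5))/(10369/720) = 147654/51845; b = (6·(27/5) − (37/60)·18)/(10369/720) = 15336/10369.

m = 2.848, b = 1.479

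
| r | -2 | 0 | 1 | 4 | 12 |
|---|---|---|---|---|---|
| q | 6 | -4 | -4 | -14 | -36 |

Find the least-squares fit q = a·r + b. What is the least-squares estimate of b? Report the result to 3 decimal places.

The normal equations are: 165·a + 15·b = -504;  15·a + 5·b = -52.
det = 165·5 − 15² = 600.
a = ((-504)·5 − 15·(-52))/600 = -29/10; b = (165·(-52) − 15·(-504))/600 = -17/10.

b = -1.700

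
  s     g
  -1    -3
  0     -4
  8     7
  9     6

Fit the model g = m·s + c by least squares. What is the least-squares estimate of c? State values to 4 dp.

From the data, Σs·s = 146, Σs = 16, Σ1 = 4.
And Σs·g = 113, Σg = 6.
So AᵀA·[m, c]ᵀ = Aᵀg: [[146, 16]; [16, 4]]·[m, c]ᵀ = [113, 6]ᵀ.
Eliminating c: 4·(row 1) − 16·(row 2) gives 328·m = 4·113 − 16·6 = 356, so m = 89/82.
Then c = (6 − 16·(89/82))/4 = -233/82.

c = -2.8415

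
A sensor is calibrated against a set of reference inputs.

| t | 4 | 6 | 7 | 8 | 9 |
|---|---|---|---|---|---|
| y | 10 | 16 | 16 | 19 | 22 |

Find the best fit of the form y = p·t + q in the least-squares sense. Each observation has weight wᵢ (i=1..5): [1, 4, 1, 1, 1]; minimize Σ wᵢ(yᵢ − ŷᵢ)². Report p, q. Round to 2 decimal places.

p = 2.16, q = 2.36

With design matrix A, AᵀWA = [[354, 52]; [52, 8]] and AᵀWy = [886, 131]ᵀ.
det = 354·8 − 52² = 128.
p = (886·8 − 52·131)/128 = 69/32; q = (354·131 − 52·886)/128 = 151/64.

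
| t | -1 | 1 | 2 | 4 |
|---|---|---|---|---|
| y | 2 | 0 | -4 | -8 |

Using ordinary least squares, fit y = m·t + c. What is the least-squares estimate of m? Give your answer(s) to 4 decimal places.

m = -2.0769

MᵀM·[m, c]ᵀ = Mᵀy reads: 22·m + 6·c = -42;  6·m + 4·c = -10.
(Σt·t = 22, Σt = 6, Σ1 = 4, Σt·y = -42, Σy = -10.)
Eliminating c: 4·(row 1) − 6·(row 2) gives 52·m = 4·(-42) − 6·(-10) = -108, so m = -27/13.
Then c = ((-10) − 6·(-27/13))/4 = 8/13.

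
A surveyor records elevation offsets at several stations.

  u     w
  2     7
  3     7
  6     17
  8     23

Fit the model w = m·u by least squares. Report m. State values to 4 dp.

m = 2.8407

Forming AᵀA = [[113]] and Aᵀw = [321]ᵀ gives AᵀA·[m]ᵀ = Aᵀw.
Hence m = 321 / 113 ≈ 2.84071.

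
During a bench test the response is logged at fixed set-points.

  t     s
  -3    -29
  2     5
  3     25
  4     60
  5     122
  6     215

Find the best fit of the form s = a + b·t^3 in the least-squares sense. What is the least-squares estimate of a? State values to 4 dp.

a = -2.7816

Forming MᵀM = [[6, 413]; [413, 67899]] and Mᵀs = [398, 67028]ᵀ gives MᵀM·[a, b]ᵀ = Mᵀs.
det = 6·67899 − 413² = 236825.
a = (398·67899 − 413·67028)/236825 = -658762/236825; b = (6·67028 − 413·398)/236825 = 237794/236825.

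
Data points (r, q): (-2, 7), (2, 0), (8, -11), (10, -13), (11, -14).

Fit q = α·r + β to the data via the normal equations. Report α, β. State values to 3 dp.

Compute the Gram sums: Σr·r = 293, Σr = 29, Σ1 = 5.
Right-hand side: Σr·q = -386, Σq = -31.
So XᵀX·[α, β]ᵀ = Xᵀq: [[293, 29]; [29, 5]]·[α, β]ᵀ = [-386, -31]ᵀ.
Eliminating β: 5·(row 1) − 29·(row 2) gives 624·α = 5·(-386) − 29·(-31) = -1031, so α = -1031/624.
Then β = ((-31) − 29·(-1031/624))/5 = 2111/624.

α = -1.652, β = 3.383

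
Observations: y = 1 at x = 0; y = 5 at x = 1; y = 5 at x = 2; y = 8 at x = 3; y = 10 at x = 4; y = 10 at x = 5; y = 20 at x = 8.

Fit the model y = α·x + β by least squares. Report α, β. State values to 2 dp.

α = 2.19, β = 1.23

Entries of AᵀA: Σx·x = 119, Σx = 23, Σ1 = 7.
For Aᵀy: Σx·y = 289, Σy = 59.
Normal equations: [[119, 23]; [23, 7]]·[α, β]ᵀ = [289, 59]ᵀ.
Determinant 119·7 − 23² = 304.
α = (289·7 − 23·59)/304 = 333/152; β = (119·59 − 23·289)/304 = 187/152.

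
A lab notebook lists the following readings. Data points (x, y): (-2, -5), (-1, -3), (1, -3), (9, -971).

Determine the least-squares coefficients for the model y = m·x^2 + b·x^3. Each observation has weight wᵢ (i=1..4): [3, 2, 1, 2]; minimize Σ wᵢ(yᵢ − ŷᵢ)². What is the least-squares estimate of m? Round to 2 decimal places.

Forming AᵀWA = [[13173, 118001]; [118001, 1063077]] and AᵀWy = [-157371, -1415595]ᵀ gives AᵀWA·[m, b]ᵀ = AᵀWy.
det = 13173·1063077 − 118001² = 79677320.
m = ((-157371)·1063077 − 118001·(-1415595))/79677320 = -63966243/19919330; b = (13173·(-1415595) − 118001·(-157371))/79677320 = -19424391/19919330.

m = -3.21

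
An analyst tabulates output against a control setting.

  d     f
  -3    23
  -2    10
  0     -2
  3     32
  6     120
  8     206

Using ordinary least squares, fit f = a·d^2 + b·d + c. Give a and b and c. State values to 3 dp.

a = 3.052, b = 1.472, c = -0.169

From the data, Σd^2·d^2 = 5570, Σd^2·d = 720, Σd^2 = 122, Σd·d = 122, Σd = 12, Σ1 = 6.
For Aᵀf: Σd^2·f = 18039, Σd·f = 2375, Σf = 389.
AᵀA·[a, b, c]ᵀ = Aᵀf becomes [[5570, 720, 122]; [720, 122, 12]; [122, 12, 6]]·[a, b, c]ᵀ = [18039, 2375, 389]ᵀ.
Inverting the 3×3 Gram matrix, [a, b, c]ᵀ = [24911/8162, 12011/8162, -688/4081]ᵀ.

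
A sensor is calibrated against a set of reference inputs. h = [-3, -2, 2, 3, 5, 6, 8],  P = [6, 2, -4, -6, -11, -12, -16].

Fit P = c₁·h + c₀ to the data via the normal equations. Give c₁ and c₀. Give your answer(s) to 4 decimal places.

Normal-equation sums: Σh·h = 151, Σh = 19, Σ1 = 7.
For MᵀP: Σh·P = -303, ΣP = -41.
Determinant 151·7 − 19² = 696.
c₁ = ((-303)·7 − 19·(-41))/696 = -671/348; c₀ = (151·(-41) − 19·(-303))/696 = -217/348.

c₁ = -1.9282, c₀ = -0.6236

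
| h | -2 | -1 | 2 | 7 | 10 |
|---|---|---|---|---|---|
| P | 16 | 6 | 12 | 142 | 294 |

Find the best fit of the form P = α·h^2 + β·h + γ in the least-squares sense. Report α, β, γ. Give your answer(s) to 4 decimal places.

Setting ∂/∂α … = 0 gives: 12434·α + 1342·β + 158·γ = 36476;  1342·α + 158·β + 16·γ = 3920;  158·α + 16·β + 5·γ = 470.
Row-reducing yields α = 30073/9912, β = -3763/3304, γ = 8773/4956.

α = 3.0340, β = -1.1389, γ = 1.7702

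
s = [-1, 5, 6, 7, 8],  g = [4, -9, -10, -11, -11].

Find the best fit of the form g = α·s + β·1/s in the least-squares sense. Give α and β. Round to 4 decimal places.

α = -1.4889, β = -2.6895

The normal system AᵀA·[α, β]ᵀ = Aᵀg is [[175, 5]; [5, 778849/705600]]·[α, β]ᵀ = [-274, -8747/840]ᵀ.
Eliminating β: (778849/705600)·(row 1) − 5·(row 2) gives (678049/4032)·α = (778849/705600)·(-274) − 5·(-8747/840) = -88333613/352800, so α = -176667226/118658575.
Then β = ((-8747/840) − 5·(-176667226/118658575))/(778849/705600) = -1823640/678049.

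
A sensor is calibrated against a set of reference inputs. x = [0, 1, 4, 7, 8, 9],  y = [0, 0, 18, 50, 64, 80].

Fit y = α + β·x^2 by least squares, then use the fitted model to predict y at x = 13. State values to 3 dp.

Forming AᵀA = [[6, 211]; [211, 13315]] and Aᵀy = [212, 13314]ᵀ gives AᵀA·[α, β]ᵀ = Aᵀy.
Eliminating β: 13315·(row 1) − 211·(row 2) gives 35369·α = 13315·212 − 211·13314 = 13526, so α = 13526/35369.
Then β = (13314 − 211·(13526/35369))/13315 = 35152/35369.
At x = 13: ŷ = (13526/35369)·(1) + (35152/35369)·(169) = 5954214/35369.

ŷ = 168.346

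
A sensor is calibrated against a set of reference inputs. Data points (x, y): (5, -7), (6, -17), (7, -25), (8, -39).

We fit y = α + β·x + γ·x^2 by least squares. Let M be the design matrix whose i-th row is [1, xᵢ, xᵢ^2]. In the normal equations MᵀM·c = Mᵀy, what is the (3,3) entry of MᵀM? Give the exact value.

Row 3 ↔ basis x^2, column 3 ↔ basis x^2, so (MᵀM)_{3,3} = Σᵢ (x^2)·(x^2) = (25)·(25) + (36)·(36) + (49)·(49) + (64)·(64) = 8418.

8418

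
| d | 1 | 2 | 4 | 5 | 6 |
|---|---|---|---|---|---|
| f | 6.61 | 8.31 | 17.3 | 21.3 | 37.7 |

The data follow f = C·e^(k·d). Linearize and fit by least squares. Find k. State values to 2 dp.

With ln fᵢ as the transformed response and dᵢ as the regressor:
Over the data: Σd = 18.0000, Σ(d)² = 82.0000, Σln f = 13.5451, Σd·ln f = 54.5978.
Normal system: [[82.0000, 18.0000]; [18.0000, 5]]·[k, ln C]ᵀ = [54.5978, 13.5451]ᵀ.
Slope k = (n·Σd·ln f − Σd·Σln f)/(n·Σ(d)² − (Σd)²) = (5·54.5978 − 18.0000·13.5451)/86.0000 = 0.33927; ln C = (Σln f − k·Σd)/n = 1.48766.

k = 0.34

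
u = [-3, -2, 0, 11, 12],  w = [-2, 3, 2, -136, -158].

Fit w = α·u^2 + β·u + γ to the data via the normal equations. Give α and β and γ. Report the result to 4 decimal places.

Forming AᵀA = [[35474, 3024, 278]; [3024, 278, 18]; [278, 18, 5]] and Aᵀw = [-39214, -3392, -291]ᵀ gives AᵀA·[α, β, γ]ᵀ = Aᵀw.
Inverting the 3×3 Gram matrix, [α, β, γ]ᵀ = [-209680/217911, -135469/72637, 438853/217911]ᵀ.

α = -0.9622, β = -1.8650, γ = 2.0139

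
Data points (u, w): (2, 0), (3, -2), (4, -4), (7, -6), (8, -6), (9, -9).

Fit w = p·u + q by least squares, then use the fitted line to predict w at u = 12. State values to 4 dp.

Setting ∂/∂p … = 0 gives: 223·p + 33·q = -193;  33·p + 6·q = -27.
(Σu·u = 223, Σu = 33, Σ1 = 6, Σu·w = -193, Σw = -27.)
Eliminating q: 6·(row 1) − 33·(row 2) gives 249·p = 6·(-193) − 33·(-27) = -267, so p = -89/83.
Then q = ((-27) − 33·(-89/83))/6 = 116/83.
At u = 12: ŵ = (-89/83)·(12) + (116/83)·(1) = -952/83.

ŵ = -11.4699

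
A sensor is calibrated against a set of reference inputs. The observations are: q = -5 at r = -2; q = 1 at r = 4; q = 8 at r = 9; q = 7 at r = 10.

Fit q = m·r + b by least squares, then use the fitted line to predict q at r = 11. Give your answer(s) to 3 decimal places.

With design matrix A, AᵀA = [[201, 21]; [21, 4]] and Aᵀq = [156, 11]ᵀ.
det = 201·4 − 21² = 363.
m = (156·4 − 21·11)/363 = 131/121; b = (201·11 − 21·156)/363 = -355/121.
At r = 11: q̂ = (131/121)·(11) + (-355/121)·(1) = 1086/121.

q̂ = 8.975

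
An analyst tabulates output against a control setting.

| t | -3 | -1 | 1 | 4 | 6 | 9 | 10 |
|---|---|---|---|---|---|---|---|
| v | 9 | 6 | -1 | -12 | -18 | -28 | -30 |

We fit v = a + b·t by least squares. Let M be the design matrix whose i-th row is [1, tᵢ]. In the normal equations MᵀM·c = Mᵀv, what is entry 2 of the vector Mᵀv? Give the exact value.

Entry 2 ↔ basis t, so (Mᵀv)_{2} = Σᵢ (t)·vᵢ = (-3)·(9) + (-1)·(6) + (1)·(-1) + (4)·(-12) + (6)·(-18) + (9)·(-28) + (10)·(-30) = -742.

-742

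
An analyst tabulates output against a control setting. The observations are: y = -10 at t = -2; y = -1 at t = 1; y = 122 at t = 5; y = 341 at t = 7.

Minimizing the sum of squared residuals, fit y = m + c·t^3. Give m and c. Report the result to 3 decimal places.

Entries of MᵀM: Σ1 = 4, Σt^3 = 461, Σt^3·t^3 = 133339.
And Σy = 452, Σt^3·y = 132292.
Normal equations: [[4, 461]; [461, 133339]]·[m, c]ᵀ = [452, 132292]ᵀ.
Eliminating c: 133339·(row 1) − 461·(row 2) gives 320835·m = 133339·452 − 461·132292 = -717384, so m = -239128/106945.
Then c = (132292 − 461·(-239128/106945))/133339 = 106932/106945.

m = -2.236, c = 1.000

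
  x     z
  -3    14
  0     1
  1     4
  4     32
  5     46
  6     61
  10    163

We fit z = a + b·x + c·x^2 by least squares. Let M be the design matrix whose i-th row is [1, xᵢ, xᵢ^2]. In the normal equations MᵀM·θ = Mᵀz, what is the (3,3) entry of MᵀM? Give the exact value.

12259

Row 3 ↔ basis x^2, column 3 ↔ basis x^2, so (MᵀM)_{3,3} = Σᵢ (x^2)·(x^2) = (9)·(9) + (0)·(0) + (1)·(1) + (16)·(16) + (25)·(25) + (36)·(36) + (100)·(100) = 12259.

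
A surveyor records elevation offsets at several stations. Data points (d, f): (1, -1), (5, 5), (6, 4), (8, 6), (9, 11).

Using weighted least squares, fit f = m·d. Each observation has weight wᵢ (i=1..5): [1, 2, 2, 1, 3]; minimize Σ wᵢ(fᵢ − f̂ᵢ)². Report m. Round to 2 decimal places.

m = 1.03

Entries of XᵀWX: Σwᵢ·d·d = 430.
And Σwᵢ·d·f = 442.
XᵀWX·[m]ᵀ = XᵀWf becomes [[430]]·[m]ᵀ = [442]ᵀ.
Hence m = 442 / 430 ≈ 1.02791.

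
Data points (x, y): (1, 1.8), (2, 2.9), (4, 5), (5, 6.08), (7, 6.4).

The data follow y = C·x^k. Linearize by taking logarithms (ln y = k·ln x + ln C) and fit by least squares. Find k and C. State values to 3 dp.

k = 0.693, C = 1.828

Let Y = ln y. Fitting Y = k·ln x + ln C by least squares:
Σln x = 5.6348, Σ(ln x)² = 8.7791, Σln y = 6.9232, Σln x·ln y = 9.4864.
Equations: 8.7791·k + 5.6348·ln C = 9.4864;  5.6348·k + 5·ln C = 6.9232.
Δ = 8.7791·5 − (5.6348)² = 12.1448; k = (9.4864·5 − 5.6348·6.9232)/12.1448 = 0.69338, ln C = (8.7791·6.9232 − 5.6348·9.4864)/12.1448 = 0.60324, so C = exp(0.60324) = 1.82802.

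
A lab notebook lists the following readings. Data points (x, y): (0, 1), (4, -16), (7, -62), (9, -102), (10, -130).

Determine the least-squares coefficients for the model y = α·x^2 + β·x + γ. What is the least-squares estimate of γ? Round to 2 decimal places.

Normal-equation sums: Σx^2·x^2 = 19218, Σx^2·x = 2136, Σx^2 = 246, Σx·x = 246, Σx = 30, Σ1 = 5.
And Σx^2·y = -24556, Σx·y = -2716, Σy = -309.
Solving the 3×3 system (Gaussian elimination) gives α = -47/33, β = 13/11, γ = 13/11.

γ = 1.18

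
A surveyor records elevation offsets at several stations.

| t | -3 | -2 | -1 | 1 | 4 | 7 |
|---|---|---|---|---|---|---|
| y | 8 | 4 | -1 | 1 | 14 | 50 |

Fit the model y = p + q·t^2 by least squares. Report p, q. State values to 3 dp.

p = -1.135, q = 1.035

Forming XᵀX = [[6, 80]; [80, 2756]] and Xᵀy = [76, 2762]ᵀ gives XᵀX·[p, q]ᵀ = Xᵀy.
det = 6·2756 − 80² = 10136.
p = (76·2756 − 80·2762)/10136 = -1438/1267; q = (6·2762 − 80·76)/10136 = 2623/2534.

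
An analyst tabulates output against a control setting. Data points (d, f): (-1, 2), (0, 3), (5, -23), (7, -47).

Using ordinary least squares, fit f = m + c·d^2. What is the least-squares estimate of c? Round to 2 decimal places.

Compute the Gram sums: Σ1 = 4, Σd^2 = 75, Σd^2·d^2 = 3027.
And Σf = -65, Σd^2·f = -2876.
XᵀX·[m, c]ᵀ = Xᵀf becomes [[4, 75]; [75, 3027]]·[m, c]ᵀ = [-65, -2876]ᵀ.
Eliminating c: 3027·(row 1) − 75·(row 2) gives 6483·m = 3027·(-65) − 75·(-2876) = 18945, so m = 6315/2161.
Then c = ((-2876) − 75·(6315/2161))/3027 = -6629/6483.

c = -1.02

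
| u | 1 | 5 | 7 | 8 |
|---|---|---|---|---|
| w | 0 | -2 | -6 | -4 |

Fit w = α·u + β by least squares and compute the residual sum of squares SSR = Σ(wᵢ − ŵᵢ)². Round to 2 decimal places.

SSR = 4.66

With design matrix M, MᵀM = [[139, 21]; [21, 4]] and Mᵀw = [-84, -12]ᵀ.
Eliminating β: 4·(row 1) − 21·(row 2) gives 115·α = 4·(-84) − 21·(-12) = -84, so α = -84/115.
Then β = ((-12) − 21·(-84/115))/4 = 96/115.
Residuals: -12/115, 94/115, -198/115, 116/115; SSR = 536/115.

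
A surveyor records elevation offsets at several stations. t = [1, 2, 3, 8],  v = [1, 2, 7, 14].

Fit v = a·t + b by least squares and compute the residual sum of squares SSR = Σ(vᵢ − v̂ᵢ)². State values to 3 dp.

SSR = 5.448

Sums needed: Σt·t = 78, Σt = 14, Σ1 = 4.
Moment sums: Σt·v = 138, Σv = 24.
AᵀA·[a, b]ᵀ = Aᵀv becomes [[78, 14]; [14, 4]]·[a, b]ᵀ = [138, 24]ᵀ.
Eliminating b: 4·(row 1) − 14·(row 2) gives 116·a = 4·138 − 14·24 = 216, so a = 54/29.
Then b = (24 − 14·(54/29))/4 = -15/29.
Residuals: -10/29, -35/29, 56/29, -11/29; SSR = 158/29.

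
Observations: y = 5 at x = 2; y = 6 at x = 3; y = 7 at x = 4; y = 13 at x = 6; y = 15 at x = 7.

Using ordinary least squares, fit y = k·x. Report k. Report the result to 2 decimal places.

MᵀM·[k]ᵀ = Mᵀy reads: 114·k = 239.
Hence k = 239 / 114 ≈ 2.09649.

k = 2.10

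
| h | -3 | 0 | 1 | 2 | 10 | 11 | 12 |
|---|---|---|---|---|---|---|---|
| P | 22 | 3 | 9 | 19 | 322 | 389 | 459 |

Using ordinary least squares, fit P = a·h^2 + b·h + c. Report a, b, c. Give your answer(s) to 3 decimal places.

XᵀX·[a, b, c]ᵀ = XᵀP reads: 45475·a + 4041·b + 379·c = 145648;  4041·a + 379·b + 33·c = 12988;  379·a + 33·b + 7·c = 1223.
Row-reducing yields a = 80161/27006, b = 42797/18004, c = 235/84.

a = 2.968, b = 2.377, c = 2.798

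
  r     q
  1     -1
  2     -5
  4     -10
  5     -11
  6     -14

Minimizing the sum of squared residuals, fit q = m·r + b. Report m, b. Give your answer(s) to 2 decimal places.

m = -2.47, b = 0.67

The normal system XᵀX·[m, b]ᵀ = Xᵀq is [[82, 18]; [18, 5]]·[m, b]ᵀ = [-190, -41]ᵀ.
Eliminating b: 5·(row 1) − 18·(row 2) gives 86·m = 5·(-190) − 18·(-41) = -212, so m = -106/43.
Then b = ((-41) − 18·(-106/43))/5 = 29/43.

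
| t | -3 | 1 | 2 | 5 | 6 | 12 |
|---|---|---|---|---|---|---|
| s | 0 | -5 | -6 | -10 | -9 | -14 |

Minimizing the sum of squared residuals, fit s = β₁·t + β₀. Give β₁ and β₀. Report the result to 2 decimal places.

Normal-equation sums: Σt·t = 219, Σt = 23, Σ1 = 6.
And Σt·s = -289, Σs = -44.
Determinant 219·6 − 23² = 785.
β₁ = ((-289)·6 − 23·(-44))/785 = -722/785; β₀ = (219·(-44) − 23·(-289))/785 = -2989/785.

β₁ = -0.92, β₀ = -3.81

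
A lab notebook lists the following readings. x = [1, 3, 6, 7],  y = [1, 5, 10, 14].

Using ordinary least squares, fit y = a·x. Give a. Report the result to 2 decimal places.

a = 1.83

Sums needed: Σx·x = 95.
And Σx·y = 174.
Normal equations: [[95]]·[a]ᵀ = [174]ᵀ.
Hence a = 174 / 95 ≈ 1.83158.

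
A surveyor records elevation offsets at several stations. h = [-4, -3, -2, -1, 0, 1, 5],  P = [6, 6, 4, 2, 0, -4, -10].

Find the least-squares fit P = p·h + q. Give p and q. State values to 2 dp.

p = -1.93, q = -0.53

Forming MᵀM = [[56, -4]; [-4, 7]] and MᵀP = [-106, 4]ᵀ gives MᵀM·[p, q]ᵀ = MᵀP.
det = 56·7 − (-4)² = 376.
p = ((-106)·7 − (-4)·4)/376 = -363/188; q = (56·4 − (-4)·(-106))/376 = -25/47.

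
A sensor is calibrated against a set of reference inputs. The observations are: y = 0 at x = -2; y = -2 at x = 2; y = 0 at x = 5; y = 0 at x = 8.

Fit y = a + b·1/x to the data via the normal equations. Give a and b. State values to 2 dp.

a = -0.37, b = -1.58

AᵀA·[a, b]ᵀ = Aᵀy reads: 4·a + (13/40)·b = -2;  (13/40)·a + (889/1600)·b = -1.
Δ = 4·(889/1600) − (13/40)² = 3387/1600.
a = ((-2)·(889/1600) − (13/40)·(-1))/(3387/1600) = -1258/3387; b = (4·(-1) − (13/40)·(-2))/(3387/1600) = -5360/3387.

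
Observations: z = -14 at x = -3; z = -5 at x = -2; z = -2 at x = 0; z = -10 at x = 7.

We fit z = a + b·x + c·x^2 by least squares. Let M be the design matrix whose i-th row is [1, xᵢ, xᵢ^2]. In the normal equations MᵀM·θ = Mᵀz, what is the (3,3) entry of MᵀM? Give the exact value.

Row 3 ↔ basis x^2, column 3 ↔ basis x^2, so (MᵀM)_{3,3} = Σᵢ (x^2)·(x^2) = (9)·(9) + (4)·(4) + (0)·(0) + (49)·(49) = 2498.

2498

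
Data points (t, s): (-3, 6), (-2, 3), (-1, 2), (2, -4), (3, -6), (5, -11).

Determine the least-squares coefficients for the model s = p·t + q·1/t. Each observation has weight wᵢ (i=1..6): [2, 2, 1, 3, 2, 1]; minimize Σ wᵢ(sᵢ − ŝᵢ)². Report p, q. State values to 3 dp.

Setting ∂/∂p … = 0 gives: 82·p + 11·q = -165;  11·p + (2461/900)·q = -106/5.
Δ = 82·(2461/900) − 11² = 46451/450.
p = ((-165)·(2461/900) − 11·(-106/5))/(46451/450) = -196185/92902; q = (82·(-106/5) − 11·(-165))/(46451/450) = 34470/46451.

p = -2.112, q = 0.742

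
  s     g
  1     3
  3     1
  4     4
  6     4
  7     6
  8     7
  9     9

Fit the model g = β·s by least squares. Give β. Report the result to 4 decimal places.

β = 0.8789

Setting ∂/∂β … = 0 gives: 256·β = 225.
Hence β = 225 / 256 ≈ 0.878906.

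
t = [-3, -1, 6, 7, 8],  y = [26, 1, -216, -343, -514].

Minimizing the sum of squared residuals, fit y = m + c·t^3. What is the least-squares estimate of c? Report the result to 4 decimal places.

MᵀM·[m, c]ᵀ = Mᵀy reads: 5·m + 1043·c = -1046;  1043·m + 427179·c = -428176.
Δ = 5·427179 − 1043² = 1048046.
m = ((-1046)·427179 − 1043·(-428176))/1048046 = -120833/524023; c = (5·(-428176) − 1043·(-1046))/1048046 = -524951/524023.

c = -1.0018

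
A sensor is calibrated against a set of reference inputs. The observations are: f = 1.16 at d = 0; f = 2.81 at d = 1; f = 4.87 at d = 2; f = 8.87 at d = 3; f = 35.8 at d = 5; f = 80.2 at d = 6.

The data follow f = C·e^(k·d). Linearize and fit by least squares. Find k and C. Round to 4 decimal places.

Linearized form: ln f = k·d + ln C. From the 6 transformed points,
Σd = 17.0000, Σ(d)² = 75.0000, Σln f = 12.9098, Σd·ln f = 54.9443.
Equations: 75.0000·k + 17.0000·ln C = 54.9443;  17.0000·k + 6·ln C = 12.9098.
Solving (det = 161.0000): k = 0.68446, ln C = 0.21233, so C = exp(0.21233) = 1.23656.

k = 0.6845, C = 1.2366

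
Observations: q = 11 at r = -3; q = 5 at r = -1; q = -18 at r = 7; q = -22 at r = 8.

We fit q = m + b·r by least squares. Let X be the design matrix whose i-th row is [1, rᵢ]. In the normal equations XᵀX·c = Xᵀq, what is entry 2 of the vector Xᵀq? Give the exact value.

-340

Entry 2 ↔ basis r, so (Xᵀq)_{2} = Σᵢ (r)·qᵢ = (-3)·(11) + (-1)·(5) + (7)·(-18) + (8)·(-22) = -340.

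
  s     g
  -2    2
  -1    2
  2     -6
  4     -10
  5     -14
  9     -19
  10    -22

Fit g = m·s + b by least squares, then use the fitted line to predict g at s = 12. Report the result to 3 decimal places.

From the data, Σs·s = 231, Σs = 27, Σ1 = 7.
And Σs·g = -519, Σg = -67.
Determinant 231·7 − 27² = 888.
m = ((-519)·7 − 27·(-67))/888 = -76/37; b = (231·(-67) − 27·(-519))/888 = -61/37.
At s = 12: ĝ = (-76/37)·(12) + (-61/37)·(1) = -973/37.

ĝ = -26.297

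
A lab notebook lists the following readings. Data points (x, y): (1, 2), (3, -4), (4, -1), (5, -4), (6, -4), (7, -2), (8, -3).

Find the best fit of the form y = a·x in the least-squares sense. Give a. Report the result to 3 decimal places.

a = -0.480

With design matrix M, MᵀM = [[200]] and Mᵀy = [-96]ᵀ.
a = (-96)/200 = -0.48.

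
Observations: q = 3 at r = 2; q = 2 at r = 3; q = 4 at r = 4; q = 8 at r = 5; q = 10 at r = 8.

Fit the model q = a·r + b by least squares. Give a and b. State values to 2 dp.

Entries of MᵀM: Σr·r = 118, Σr = 22, Σ1 = 5.
For Mᵀq: Σr·q = 148, Σq = 27.
Normal equations: [[118, 22]; [22, 5]]·[a, b]ᵀ = [148, 27]ᵀ.
det = 118·5 − 22² = 106.
a = (148·5 − 22·27)/106 = 73/53; b = (118·27 − 22·148)/106 = -35/53.

a = 1.38, b = -0.66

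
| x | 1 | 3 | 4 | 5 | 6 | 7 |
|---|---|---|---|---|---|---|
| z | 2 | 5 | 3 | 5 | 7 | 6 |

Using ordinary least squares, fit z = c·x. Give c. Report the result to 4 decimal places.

c = 1.0147

AᵀA·[c]ᵀ = Aᵀz reads: 136·c = 138.
(Σx·x = 136, Σx·z = 138.)
Hence c = 138 / 136 ≈ 1.01471.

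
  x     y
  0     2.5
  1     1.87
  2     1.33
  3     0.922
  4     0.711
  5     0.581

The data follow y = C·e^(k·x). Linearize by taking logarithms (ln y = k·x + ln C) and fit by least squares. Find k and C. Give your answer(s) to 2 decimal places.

Let Y = ln y. Fitting Y = k·x + ln C by least squares:
AᵀA = [[55.0000, 15.0000]; [15.0000, 6]], rhs = [-3.1267, 0.8621]ᵀ  (here Σx = 15.0000, Σ(x)² = 55.0000, Σln y = 0.8621, Σx·ln y = -3.1267).
Δ = 55.0000·6 − (15.0000)² = 105.0000; k = (-3.1267·6 − 15.0000·0.8621)/105.0000 = -0.30183, ln C = (55.0000·0.8621 − 15.0000·-3.1267)/105.0000 = 0.89825, so C = exp(0.89825) = 2.45531.

k = -0.30, C = 2.46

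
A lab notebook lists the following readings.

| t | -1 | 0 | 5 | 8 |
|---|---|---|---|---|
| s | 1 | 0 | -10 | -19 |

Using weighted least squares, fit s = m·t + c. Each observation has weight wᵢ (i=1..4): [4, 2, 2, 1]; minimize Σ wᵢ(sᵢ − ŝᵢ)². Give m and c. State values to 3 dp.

m = -2.095, c = -0.630

With design matrix A, AᵀWA = [[118, 14]; [14, 9]] and AᵀWs = [-256, -35]ᵀ.
Eliminating c: 9·(row 1) − 14·(row 2) gives 866·m = 9·(-256) − 14·(-35) = -1814, so m = -907/433.
Then c = ((-35) − 14·(-907/433))/9 = -273/433.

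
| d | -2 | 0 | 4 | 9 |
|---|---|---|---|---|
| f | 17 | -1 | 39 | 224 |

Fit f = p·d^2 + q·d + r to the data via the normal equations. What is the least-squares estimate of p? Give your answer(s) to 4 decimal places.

From the data, Σd^2·d^2 = 6833, Σd^2·d = 785, Σd^2 = 101, Σd·d = 101, Σd = 11, Σ1 = 4.
And Σd^2·f = 18836, Σd·f = 2138, Σf = 279.
So XᵀX·[p, q, r]ᵀ = Xᵀf: [[6833, 785, 101]; [785, 101, 11]; [101, 11, 4]]·[p, q, r]ᵀ = [18836, 2138, 279]ᵀ.
Inverting the 3×3 Gram matrix, [p, q, r]ᵀ = [23153/7617, -18422/7617, -889/2539]ᵀ.

p = 3.0396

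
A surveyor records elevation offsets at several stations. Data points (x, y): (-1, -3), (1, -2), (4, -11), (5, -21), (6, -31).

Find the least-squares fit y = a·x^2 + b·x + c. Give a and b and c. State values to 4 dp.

a = -1.0453, b = 1.3417, c = -1.1087

Normal-equation sums: Σx^2·x^2 = 2179, Σx^2·x = 405, Σx^2 = 79, Σx·x = 79, Σx = 15, Σ1 = 5.
Right-hand side: Σx^2·y = -1822, Σx·y = -334, Σy = -68.
AᵀA·[a, b, c]ᵀ = Aᵀy becomes [[2179, 405, 79]; [405, 79, 15]; [79, 15, 5]]·[a, b, c]ᵀ = [-1822, -334, -68]ᵀ.
Row-reducing yields a = -4473/4279, b = 5741/4279, c = -4744/4279.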